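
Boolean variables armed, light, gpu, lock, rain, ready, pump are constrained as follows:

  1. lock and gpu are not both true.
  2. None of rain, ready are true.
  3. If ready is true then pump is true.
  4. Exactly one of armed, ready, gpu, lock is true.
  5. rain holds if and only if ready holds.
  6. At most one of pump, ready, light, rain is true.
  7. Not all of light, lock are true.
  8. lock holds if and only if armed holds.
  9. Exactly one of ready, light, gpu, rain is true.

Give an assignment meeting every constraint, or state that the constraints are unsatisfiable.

armed=F, light=F, gpu=T, lock=F, rain=F, ready=F, pump=F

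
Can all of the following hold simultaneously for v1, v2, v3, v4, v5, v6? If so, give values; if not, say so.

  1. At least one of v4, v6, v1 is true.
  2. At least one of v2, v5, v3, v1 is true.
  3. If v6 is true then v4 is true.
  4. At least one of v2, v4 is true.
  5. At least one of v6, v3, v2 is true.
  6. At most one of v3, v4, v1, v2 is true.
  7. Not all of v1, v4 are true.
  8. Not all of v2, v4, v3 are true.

v1 = False, v2 = False, v3 = False, v4 = True, v5 = True, v6 = True

  (1) {v4, v6, v1}: 2 true — at least one ✓
  (2) {v2, v5, v3, v1}: 1 true — at least one ✓
  (3) v6=T ⇒ v4: T ✓
  (4) {v2, v4}: 1 true — at least one ✓
  (5) {v6, v3, v2}: 1 true — at least one ✓
  (6) {v3, v4, v1, v2}: 1 true — at most one ✓
  (7) {v1, v4}: 1/2 true — not all ✓
  (8) {v2, v4, v3}: 1/3 true — not all ✓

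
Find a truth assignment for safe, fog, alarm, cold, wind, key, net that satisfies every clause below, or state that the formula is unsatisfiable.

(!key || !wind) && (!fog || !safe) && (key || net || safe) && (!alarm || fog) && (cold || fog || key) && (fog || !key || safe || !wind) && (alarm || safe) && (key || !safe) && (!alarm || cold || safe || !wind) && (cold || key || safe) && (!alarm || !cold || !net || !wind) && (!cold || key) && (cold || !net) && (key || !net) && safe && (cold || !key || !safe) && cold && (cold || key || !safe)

safe=T, fog=F, alarm=F, cold=T, wind=F, key=T, net=T

Unit clause (safe) forces safe = True.
Unit clause (cold) forces cold = True.
In (!fog || !safe) only !fog is left, so fog = False.
In (!alarm || fog) only !alarm is left, so alarm = False.
In (key || !safe) only key is left, so key = True.
In (!key || !wind) only !wind is left, so wind = False.
Set net = True.
All clauses satisfied.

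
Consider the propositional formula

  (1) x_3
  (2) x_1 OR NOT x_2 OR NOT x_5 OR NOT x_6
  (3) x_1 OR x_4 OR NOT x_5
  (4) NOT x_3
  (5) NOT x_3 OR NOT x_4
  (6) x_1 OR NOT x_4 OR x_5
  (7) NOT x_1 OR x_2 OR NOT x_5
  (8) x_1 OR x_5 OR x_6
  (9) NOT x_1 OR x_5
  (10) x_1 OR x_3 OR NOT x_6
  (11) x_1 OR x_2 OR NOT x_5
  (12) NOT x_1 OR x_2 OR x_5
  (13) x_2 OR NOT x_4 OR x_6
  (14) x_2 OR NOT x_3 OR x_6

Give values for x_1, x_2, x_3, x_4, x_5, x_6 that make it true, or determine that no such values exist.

Unsatisfiable

Case x_3 = True:
  Clause (NOT x_3) is falsified — contradiction.
Case x_3 = False:
  Clause (x_3) is falsified — contradiction.
Both cases fail, so the formula is unsatisfiable.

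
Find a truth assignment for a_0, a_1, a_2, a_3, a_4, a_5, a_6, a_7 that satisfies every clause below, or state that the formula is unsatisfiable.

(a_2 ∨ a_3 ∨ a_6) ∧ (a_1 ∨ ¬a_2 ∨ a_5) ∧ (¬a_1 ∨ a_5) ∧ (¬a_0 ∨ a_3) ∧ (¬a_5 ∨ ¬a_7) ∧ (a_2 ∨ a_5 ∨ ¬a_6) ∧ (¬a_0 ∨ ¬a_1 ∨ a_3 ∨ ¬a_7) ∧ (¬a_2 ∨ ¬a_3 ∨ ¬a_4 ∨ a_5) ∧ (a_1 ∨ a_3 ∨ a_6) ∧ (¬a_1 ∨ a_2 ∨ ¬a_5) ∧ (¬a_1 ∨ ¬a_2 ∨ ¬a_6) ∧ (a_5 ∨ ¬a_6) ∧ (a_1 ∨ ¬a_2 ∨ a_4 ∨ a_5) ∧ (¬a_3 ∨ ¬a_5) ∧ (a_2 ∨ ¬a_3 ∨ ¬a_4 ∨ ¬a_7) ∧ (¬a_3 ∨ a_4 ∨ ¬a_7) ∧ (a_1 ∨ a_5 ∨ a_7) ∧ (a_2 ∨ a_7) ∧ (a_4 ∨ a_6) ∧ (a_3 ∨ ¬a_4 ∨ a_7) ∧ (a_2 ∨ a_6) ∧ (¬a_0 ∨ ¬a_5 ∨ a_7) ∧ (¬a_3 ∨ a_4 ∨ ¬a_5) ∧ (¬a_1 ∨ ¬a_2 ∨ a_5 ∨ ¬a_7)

Set a_0 = False.
Set a_1 = False.
Set a_2 = True.
  then (a_1 ∨ ¬a_2 ∨ a_5) forces a_5 = True.
  then (¬a_5 ∨ ¬a_7) forces a_7 = False.
  then (¬a_3 ∨ ¬a_5) forces a_3 = False.
  then (a_3 ∨ ¬a_4 ∨ a_7) forces a_4 = False.
  then (a_1 ∨ a_3 ∨ a_6) forces a_6 = True.
All clauses satisfied.

a_0 = False, a_1 = False, a_2 = True, a_3 = False, a_4 = False, a_5 = True, a_6 = True, a_7 = False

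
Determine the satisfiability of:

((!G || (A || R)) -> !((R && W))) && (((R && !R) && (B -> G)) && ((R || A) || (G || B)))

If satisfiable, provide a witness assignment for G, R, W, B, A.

Case R = True: the conjunct !R is False.
Case R = False: the conjunct R is False.
Both cases fail — unsatisfiable.

The formula is unsatisfiable.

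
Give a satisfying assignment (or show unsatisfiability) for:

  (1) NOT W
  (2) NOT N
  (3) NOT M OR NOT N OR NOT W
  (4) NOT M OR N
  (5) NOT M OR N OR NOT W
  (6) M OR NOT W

M = False, N = False, W = False

Unit clause (NOT W) forces W = False.
Unit clause (NOT N) forces N = False.
In (NOT M OR N) only NOT M is left, so M = False.
Check each clause:
  (NOT W): NOT W holds.
  (NOT N): NOT N holds.
  (NOT M OR NOT N OR NOT W): NOT M holds.
  (NOT M OR N): NOT M holds.
  (NOT M OR N OR NOT W): NOT M holds.
  (M OR NOT W): NOT W holds.
All clauses satisfied.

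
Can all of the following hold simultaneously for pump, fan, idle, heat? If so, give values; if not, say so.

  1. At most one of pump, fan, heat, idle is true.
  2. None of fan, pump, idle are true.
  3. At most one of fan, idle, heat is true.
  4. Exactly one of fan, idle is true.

Case idle = True:
  Constraint (2) is violated (idle=T) — contradiction.
Case idle = False:
  (2) forces fan = False.
  Constraint (4) is violated (fan=F, idle=F) — contradiction.
Both cases fail — unsatisfiable.

No satisfying assignment exists.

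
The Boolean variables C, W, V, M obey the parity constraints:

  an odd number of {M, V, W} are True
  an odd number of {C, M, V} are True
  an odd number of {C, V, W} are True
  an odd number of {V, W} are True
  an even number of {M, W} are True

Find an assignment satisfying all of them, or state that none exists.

C = False, W = False, V = True, M = False

{M, V, W}: 1 true → odd ✓
{C, M, V}: 1 true → odd ✓
{C, V, W}: 1 true → odd ✓
{V, W}: 1 true → odd ✓
{M, W}: 0 true → even ✓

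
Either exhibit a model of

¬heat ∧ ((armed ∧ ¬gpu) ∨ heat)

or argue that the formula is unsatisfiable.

heat: False, armed: True, gpu: False

  ¬heat = True
  (armed ∧ ¬gpu) ∨ heat = True
    armed ∧ ¬gpu = True
      ¬gpu = True
Both conjuncts True, so the formula holds.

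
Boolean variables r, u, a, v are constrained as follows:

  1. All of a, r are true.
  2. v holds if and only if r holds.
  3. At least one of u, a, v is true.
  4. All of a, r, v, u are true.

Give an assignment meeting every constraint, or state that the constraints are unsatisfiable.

r = True; u = True; a = True; v = True

  (1) {a, r}: all 2 true ✓
  (2) v=T, r=T — same ✓
  (3) {u, a, v}: 3 true — at least one ✓
  (4) {a, r, v, u}: all 4 true ✓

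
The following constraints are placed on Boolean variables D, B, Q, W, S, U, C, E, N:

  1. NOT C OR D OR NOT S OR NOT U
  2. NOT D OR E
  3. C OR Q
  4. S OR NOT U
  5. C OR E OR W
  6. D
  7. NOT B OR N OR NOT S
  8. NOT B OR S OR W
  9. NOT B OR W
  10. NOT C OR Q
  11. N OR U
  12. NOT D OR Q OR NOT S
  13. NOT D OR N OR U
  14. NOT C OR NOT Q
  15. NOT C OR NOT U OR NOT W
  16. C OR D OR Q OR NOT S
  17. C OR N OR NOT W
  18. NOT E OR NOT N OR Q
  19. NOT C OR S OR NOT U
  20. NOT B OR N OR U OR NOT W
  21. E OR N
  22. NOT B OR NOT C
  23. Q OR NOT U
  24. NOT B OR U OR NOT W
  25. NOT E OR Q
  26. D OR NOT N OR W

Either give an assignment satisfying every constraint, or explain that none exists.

Unit clause (D) forces D = True.
In (NOT D OR E) only E is left, so E = True.
In (NOT E OR Q) only Q is left, so Q = True.
In (NOT C OR NOT Q) only NOT C is left, so C = False.
Set B = False.
Set W = False.
Set S = True.
Set U = True.
Set N = True.
All clauses satisfied.

D: True, B: False, Q: True, W: False, S: True, U: True, C: False, E: True, N: True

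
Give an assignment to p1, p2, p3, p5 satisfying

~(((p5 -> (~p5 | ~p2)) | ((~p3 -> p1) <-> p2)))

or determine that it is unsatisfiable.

p1: False; p2: True; p3: False; p5: True

  ~(((p5 -> (~p5 | ~p2)) | ((~p3 -> p1) <-> p2))) = True
    (p5 -> (~p5 | ~p2)) | ((~p3 -> p1) <-> p2) = False
      p5 -> (~p5 | ~p2) = False
        ~p5 | ~p2 = False
          ~p5 = False
          ~p2 = False
      (~p3 -> p1) <-> p2 = False
        ~p3 -> p1 = False
          ~p3 = True
The formula evaluates to True.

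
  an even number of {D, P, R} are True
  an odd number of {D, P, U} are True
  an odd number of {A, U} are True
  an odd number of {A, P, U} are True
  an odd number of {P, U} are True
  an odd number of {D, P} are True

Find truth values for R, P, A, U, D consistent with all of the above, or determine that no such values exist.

Unsatisfiable — no assignment works.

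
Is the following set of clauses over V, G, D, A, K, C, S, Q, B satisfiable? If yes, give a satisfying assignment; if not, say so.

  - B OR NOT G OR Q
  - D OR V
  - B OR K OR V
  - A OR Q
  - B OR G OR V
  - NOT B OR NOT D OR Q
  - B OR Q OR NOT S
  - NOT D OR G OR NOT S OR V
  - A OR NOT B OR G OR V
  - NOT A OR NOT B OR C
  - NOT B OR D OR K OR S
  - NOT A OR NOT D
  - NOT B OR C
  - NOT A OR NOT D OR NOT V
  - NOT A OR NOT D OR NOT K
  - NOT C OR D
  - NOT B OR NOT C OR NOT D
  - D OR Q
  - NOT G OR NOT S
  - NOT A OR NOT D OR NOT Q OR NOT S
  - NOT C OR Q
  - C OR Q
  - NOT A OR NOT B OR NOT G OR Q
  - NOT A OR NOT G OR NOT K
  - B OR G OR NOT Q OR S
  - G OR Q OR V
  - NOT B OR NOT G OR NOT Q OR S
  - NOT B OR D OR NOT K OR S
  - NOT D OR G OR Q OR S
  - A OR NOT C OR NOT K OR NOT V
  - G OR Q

Set V = True.
Set G = False.
  then (G OR Q) forces Q = True.
Set D = True.
  then (NOT A OR NOT D) forces A = False.
Set K = True.
  then (A OR NOT C OR NOT K OR NOT V) forces C = False.
  then (NOT B OR C) forces B = False.
  then (B OR G OR NOT Q OR S) forces S = True.
All clauses satisfied.

V: True; G: False; D: True; A: False; K: True; C: False; S: True; Q: True; B: False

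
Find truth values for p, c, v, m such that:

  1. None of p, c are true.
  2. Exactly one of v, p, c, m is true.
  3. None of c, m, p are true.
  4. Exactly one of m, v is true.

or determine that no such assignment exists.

p=F, c=F, v=T, m=F

  (1) {p, c}: 0 true — none ✓
  (2) {v, p, c, m}: 1 true — exactly one ✓
  (3) {c, m, p}: 0 true — none ✓
  (4) {m, v}: 1 true — exactly one ✓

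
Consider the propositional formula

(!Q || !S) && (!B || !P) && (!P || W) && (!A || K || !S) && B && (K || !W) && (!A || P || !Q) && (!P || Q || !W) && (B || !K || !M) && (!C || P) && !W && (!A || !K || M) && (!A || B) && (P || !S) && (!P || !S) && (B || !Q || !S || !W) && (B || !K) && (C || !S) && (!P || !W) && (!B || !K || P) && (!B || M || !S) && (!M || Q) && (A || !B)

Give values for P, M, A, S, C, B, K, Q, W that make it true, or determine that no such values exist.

Unit clause (B) forces B = True.
Unit clause (!W) forces W = False.
In (A || !B) only A is left, so A = True.
In (!B || !P) only !P is left, so P = False.
In (!A || P || !Q) only !Q is left, so Q = False.
In (!C || P) only !C is left, so C = False.
In (P || !S) only !S is left, so S = False.
In (!B || !K || P) only !K is left, so K = False.
In (!M || Q) only !M is left, so M = False.
All clauses satisfied.

P=F, M=F, A=T, S=F, C=F, B=T, K=F, Q=F, W=F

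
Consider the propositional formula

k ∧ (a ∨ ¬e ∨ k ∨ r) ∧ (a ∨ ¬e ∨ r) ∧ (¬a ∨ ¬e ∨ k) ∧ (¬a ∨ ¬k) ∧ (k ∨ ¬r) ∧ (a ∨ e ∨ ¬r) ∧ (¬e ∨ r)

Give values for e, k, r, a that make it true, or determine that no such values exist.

e=F, k=T, r=F, a=F

Unit clause (k) forces k = True.
In (¬a ∨ ¬k) only ¬a is left, so a = False.
Set e = False.
  then (a ∨ e ∨ ¬r) forces r = False.
Check each clause:
  (k): k holds.
  (a ∨ ¬e ∨ k ∨ r): ¬e holds.
  (a ∨ ¬e ∨ r): ¬e holds.
  (¬a ∨ ¬e ∨ k): ¬a holds.
  (¬a ∨ ¬k): ¬a holds.
  (k ∨ ¬r): k holds.
  (a ∨ e ∨ ¬r): ¬r holds.
  (¬e ∨ r): ¬e holds.
All clauses satisfied.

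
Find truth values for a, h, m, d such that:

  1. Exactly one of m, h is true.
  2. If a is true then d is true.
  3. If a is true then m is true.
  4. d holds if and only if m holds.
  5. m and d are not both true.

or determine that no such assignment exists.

a = False; h = True; m = False; d = False

  (1) {m, h}: 1 true — exactly one ✓
  (2) a=F ⇒ d: vacuous ✓
  (3) a=F ⇒ m: vacuous ✓
  (4) d=F, m=F — same ✓
  (5) m=F, d=F — not both ✓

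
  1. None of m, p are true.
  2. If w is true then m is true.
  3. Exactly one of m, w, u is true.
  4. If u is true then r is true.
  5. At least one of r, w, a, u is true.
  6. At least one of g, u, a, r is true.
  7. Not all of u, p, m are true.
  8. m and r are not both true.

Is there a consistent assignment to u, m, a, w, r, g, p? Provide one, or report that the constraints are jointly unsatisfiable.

u=T, m=F, a=F, w=F, r=T, g=F, p=F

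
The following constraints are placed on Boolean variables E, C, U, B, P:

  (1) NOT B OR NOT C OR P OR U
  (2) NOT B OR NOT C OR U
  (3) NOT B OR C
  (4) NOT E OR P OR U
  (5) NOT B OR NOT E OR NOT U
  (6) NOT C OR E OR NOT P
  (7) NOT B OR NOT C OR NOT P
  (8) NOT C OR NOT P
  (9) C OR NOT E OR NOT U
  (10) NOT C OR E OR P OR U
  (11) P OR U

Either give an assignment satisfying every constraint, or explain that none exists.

E=F; C=T; U=T; B=F; P=F

Set E = False.
Set C = True.
  then (NOT C OR E OR NOT P) forces P = False.
  then (NOT C OR E OR P OR U) forces U = True.
Set B = False.
All clauses satisfied.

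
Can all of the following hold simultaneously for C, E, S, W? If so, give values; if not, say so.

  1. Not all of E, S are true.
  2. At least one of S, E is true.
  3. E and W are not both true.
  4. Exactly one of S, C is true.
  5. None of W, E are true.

C: False, E: False, S: True, W: False

  (1) {E, S}: 1/2 true — not all ✓
  (2) {S, E}: 1 true — at least one ✓
  (3) E=F, W=F — not both ✓
  (4) {S, C}: 1 true — exactly one ✓
  (5) {W, E}: 0 true — none ✓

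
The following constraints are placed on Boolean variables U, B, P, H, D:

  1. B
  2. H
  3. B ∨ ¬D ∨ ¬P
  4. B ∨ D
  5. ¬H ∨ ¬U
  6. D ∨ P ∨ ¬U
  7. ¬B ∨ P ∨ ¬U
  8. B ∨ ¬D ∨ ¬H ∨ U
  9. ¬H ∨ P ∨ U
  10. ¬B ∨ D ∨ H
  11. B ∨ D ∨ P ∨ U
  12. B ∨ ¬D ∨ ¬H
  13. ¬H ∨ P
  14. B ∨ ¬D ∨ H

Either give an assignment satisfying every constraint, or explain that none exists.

Unit clause (B) forces B = True.
Unit clause (H) forces H = True.
In (¬H ∨ ¬U) only ¬U is left, so U = False.
In (¬H ∨ P ∨ U) only P is left, so P = True.
Set D = True.
All clauses satisfied.

U: False; B: True; P: True; H: True; D: True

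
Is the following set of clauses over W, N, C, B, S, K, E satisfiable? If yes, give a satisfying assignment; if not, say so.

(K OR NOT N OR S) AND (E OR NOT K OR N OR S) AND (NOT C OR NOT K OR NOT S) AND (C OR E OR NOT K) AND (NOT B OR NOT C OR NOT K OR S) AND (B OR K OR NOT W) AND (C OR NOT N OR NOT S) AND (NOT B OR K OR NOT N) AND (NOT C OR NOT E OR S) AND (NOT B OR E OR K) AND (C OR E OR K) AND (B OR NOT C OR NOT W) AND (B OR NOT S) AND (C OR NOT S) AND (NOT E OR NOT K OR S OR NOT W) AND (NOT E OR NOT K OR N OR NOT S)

Set W = False.
Set N = True.
Set C = False.
  then (C OR NOT N OR NOT S) forces S = False.
  then (K OR NOT N OR S) forces K = True.
  then (C OR E OR NOT K) forces E = True.
Set B = True.
All clauses satisfied.

W = False, N = True, C = False, B = True, S = False, K = True, E = True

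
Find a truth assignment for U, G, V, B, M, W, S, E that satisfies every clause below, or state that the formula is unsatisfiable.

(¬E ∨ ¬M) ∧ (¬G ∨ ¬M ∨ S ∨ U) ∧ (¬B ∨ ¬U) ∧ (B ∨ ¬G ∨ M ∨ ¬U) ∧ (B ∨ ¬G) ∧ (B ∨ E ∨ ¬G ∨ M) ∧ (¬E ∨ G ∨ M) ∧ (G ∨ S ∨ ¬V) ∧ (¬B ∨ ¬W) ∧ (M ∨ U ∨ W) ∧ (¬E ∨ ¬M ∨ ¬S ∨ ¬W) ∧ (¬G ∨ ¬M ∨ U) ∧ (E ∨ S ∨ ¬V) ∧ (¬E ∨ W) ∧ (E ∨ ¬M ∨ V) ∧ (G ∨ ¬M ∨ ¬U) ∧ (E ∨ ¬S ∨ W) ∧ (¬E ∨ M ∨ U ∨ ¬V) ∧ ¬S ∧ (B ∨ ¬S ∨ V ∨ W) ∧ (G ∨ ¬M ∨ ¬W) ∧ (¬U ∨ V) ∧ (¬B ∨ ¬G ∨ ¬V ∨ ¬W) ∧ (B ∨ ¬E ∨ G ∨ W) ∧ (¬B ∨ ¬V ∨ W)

U = False, G = False, V = False, B = False, M = False, W = True, S = False, E = False

Unit clause (¬S) forces S = False.
Try U = True:
  (¬B ∨ ¬U) forces B = False.
  (B ∨ ¬G) forces G = False.
  (G ∨ S ∨ ¬V) forces V = False.
  clause (¬U ∨ V) is falsified — backtrack.
So U = False.
Try G = True:
  (¬G ∨ ¬M ∨ S ∨ U) forces M = False.
  (B ∨ ¬G) forces B = True.
  (¬B ∨ ¬W) forces W = False.
  clause (M ∨ U ∨ W) is falsified — backtrack.
So G = False.
  then (G ∨ S ∨ ¬V) forces V = False.
Set B = False.
Set M = False.
  then (¬E ∨ G ∨ M) forces E = False.
  then (M ∨ U ∨ W) forces W = True.
All clauses satisfied.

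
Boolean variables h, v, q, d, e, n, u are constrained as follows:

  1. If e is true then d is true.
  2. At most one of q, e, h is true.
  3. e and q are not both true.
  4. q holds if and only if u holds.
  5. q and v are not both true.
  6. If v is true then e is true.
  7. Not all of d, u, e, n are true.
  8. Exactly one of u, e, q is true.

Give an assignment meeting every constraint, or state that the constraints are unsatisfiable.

h = False; v = True; q = False; d = True; e = True; n = False; u = False

  (1) e=T ⇒ d: T ✓
  (2) {q, e, h}: 1 true — at most one ✓
  (3) e=T, q=F — not both ✓
  (4) q=F, u=F — same ✓
  (5) q=F, v=T — not both ✓
  (6) v=T ⇒ e: T ✓
  (7) {d, u, e, n}: 2/4 true — not all ✓
  (8) {u, e, q}: 1 true — exactly one ✓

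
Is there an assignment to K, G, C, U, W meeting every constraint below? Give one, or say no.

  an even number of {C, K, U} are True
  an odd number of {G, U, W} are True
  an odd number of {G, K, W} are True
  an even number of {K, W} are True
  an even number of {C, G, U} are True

K: True, G: True, C: False, U: True, W: True

{C, K, U}: 2 true → even ✓
{G, U, W}: 3 true → odd ✓
{G, K, W}: 3 true → odd ✓
{K, W}: 2 true → even ✓
{C, G, U}: 2 true → even ✓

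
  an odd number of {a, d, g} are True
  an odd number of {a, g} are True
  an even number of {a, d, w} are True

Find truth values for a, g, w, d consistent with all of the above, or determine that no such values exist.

a=F; g=T; w=F; d=F

{a, d, g}: 1 true → odd ✓
{a, g}: 1 true → odd ✓
{a, d, w}: 0 true → even ✓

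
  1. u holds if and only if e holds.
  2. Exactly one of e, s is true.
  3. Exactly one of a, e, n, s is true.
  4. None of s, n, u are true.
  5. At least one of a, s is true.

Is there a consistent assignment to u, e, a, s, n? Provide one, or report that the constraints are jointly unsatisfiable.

The formula is unsatisfiable.

Case s = True:
  Constraint (4) is violated (s=T) — contradiction.
Case s = False:
  (2) with s=F forces e = True.
  (1) with e=T forces u = True.
  Constraint (4) is violated (u=T) — contradiction.
Both cases fail — unsatisfiable.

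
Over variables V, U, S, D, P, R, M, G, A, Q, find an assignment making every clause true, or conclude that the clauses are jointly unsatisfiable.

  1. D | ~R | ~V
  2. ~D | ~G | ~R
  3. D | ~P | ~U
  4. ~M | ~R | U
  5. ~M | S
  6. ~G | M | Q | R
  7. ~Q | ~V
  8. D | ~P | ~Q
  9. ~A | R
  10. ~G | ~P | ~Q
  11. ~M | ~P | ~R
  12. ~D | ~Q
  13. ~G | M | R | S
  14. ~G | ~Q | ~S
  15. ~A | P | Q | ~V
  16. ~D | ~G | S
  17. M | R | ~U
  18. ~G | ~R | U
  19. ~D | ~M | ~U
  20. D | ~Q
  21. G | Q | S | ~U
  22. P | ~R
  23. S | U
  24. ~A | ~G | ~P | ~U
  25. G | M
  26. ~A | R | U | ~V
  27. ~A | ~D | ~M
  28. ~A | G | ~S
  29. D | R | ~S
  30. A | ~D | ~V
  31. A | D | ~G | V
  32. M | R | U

Set V = False.
Set U = False.
  then (S | U) forces S = True.
Try D = False:
  (D | ~Q) forces Q = False.
  (D | R | ~S) forces R = True.
  (~M | ~R | U) forces M = False.
  (~G | ~R | U) forces G = False.
  clause (G | M) is falsified — backtrack.
So D = True.
  then (~D | ~Q) forces Q = False.
Set P = False.
  then (P | ~R) forces R = False.
  then (M | R | U) forces M = True.
  then (~A | R) forces A = False.
Set G = True.
All clauses satisfied.

V: False, U: False, S: True, D: True, P: False, R: False, M: True, G: True, A: False, Q: False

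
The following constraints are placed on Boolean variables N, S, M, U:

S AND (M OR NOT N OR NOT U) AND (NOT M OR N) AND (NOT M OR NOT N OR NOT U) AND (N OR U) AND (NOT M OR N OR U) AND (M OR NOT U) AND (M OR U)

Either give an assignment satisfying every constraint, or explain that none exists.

Unit clause (S) forces S = True.
Try N = False:
  (NOT M OR N) forces M = False.
  (N OR U) forces U = True.
  clause (M OR NOT U) is falsified — backtrack.
So N = True.
Try M = False:
  (M OR NOT N OR NOT U) forces U = False.
  clause (M OR U) is falsified — backtrack.
So M = True.
  then (NOT M OR NOT N OR NOT U) forces U = False.
All clauses satisfied.

N=T, S=T, M=T, U=F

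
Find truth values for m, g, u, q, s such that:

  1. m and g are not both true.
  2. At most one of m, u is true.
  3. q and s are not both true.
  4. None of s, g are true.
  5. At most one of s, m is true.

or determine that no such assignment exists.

m = False; g = False; u = True; q = False; s = False

  (1) m=F, g=F — not both ✓
  (2) {m, u}: 1 true — at most one ✓
  (3) q=F, s=F — not both ✓
  (4) {s, g}: 0 true — none ✓
  (5) {s, m}: 0 true — at most one ✓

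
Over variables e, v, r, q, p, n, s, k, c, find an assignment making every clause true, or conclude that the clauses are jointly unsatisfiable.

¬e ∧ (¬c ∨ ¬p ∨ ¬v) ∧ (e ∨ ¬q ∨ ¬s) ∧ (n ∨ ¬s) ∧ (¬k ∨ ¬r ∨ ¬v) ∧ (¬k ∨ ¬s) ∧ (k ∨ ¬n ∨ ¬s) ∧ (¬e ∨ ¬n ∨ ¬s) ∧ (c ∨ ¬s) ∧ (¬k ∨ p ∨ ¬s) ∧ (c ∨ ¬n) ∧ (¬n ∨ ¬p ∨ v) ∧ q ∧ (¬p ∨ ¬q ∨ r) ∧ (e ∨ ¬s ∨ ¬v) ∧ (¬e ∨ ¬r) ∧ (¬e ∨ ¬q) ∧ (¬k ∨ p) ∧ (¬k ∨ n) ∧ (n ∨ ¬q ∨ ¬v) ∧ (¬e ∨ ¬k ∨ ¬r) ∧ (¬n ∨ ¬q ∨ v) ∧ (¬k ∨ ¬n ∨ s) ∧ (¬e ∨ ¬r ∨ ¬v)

e: False; v: False; r: False; q: True; p: False; n: False; s: False; k: False; c: False

Unit clause (¬e) forces e = False.
Unit clause (q) forces q = True.
In (e ∨ ¬q ∨ ¬s) only ¬s is left, so s = False.
Set v = False.
  then (¬n ∨ ¬q ∨ v) forces n = False.
  then (¬k ∨ n) forces k = False.
Set r = False.
  then (¬p ∨ ¬q ∨ r) forces p = False.
Set c = False.
All clauses satisfied.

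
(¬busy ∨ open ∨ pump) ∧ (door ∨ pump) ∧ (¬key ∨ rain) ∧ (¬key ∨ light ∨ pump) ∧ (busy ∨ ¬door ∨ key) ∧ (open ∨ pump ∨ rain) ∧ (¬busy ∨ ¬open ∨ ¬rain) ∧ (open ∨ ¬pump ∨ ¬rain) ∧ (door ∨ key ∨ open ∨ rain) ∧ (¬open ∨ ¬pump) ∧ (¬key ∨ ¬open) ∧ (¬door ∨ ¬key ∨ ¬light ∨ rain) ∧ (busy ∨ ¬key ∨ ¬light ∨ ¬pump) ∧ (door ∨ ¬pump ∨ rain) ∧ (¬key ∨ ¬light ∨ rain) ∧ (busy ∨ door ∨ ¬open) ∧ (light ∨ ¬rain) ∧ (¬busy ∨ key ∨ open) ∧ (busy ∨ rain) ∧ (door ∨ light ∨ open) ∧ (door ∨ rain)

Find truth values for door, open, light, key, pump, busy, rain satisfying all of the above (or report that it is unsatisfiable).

Try door = False:
  (door ∨ pump) forces pump = True.
  (¬open ∨ ¬pump) forces open = False.
  (open ∨ ¬pump ∨ ¬rain) forces rain = False.
  clause (door ∨ ¬pump ∨ rain) is falsified — backtrack.
So door = True.
Set open = True.
  then (¬open ∨ ¬pump) forces pump = False.
  then (¬key ∨ ¬open) forces key = False.
  then (busy ∨ ¬door ∨ key) forces busy = True.
  then (¬busy ∨ ¬open ∨ ¬rain) forces rain = False.
Set light = True.
All clauses satisfied.

door=T; open=T; light=T; key=F; pump=F; busy=T; rain=F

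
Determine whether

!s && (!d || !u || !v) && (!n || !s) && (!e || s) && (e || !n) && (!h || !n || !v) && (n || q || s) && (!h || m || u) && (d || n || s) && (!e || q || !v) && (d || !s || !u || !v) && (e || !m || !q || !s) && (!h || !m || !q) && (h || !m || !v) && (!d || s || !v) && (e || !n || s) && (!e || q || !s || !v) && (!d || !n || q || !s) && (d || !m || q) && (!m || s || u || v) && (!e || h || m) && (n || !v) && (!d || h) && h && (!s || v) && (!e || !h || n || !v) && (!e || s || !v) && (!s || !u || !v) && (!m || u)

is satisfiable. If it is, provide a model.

Unit clause (!s) forces s = False.
In (!e || s) only !e is left, so e = False.
In (e || !n) only !n is left, so n = False.
In (n || q || s) only q is left, so q = True.
In (d || n || s) only d is left, so d = True.
In (!d || s || !v) only !v is left, so v = False.
In (!d || h) only h is left, so h = True.
In (!h || !m || !q) only !m is left, so m = False.
In (!h || m || u) only u is left, so u = True.
All clauses satisfied.

d: True; n: False; e: False; q: True; s: False; m: False; h: True; v: False; u: True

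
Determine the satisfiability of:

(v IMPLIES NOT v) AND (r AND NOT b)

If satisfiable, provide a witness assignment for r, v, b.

r: True; v: False; b: False

  v IMPLIES NOT v = True
    NOT v = True
  r AND NOT b = True
    NOT b = True
Both conjuncts True, so the formula holds.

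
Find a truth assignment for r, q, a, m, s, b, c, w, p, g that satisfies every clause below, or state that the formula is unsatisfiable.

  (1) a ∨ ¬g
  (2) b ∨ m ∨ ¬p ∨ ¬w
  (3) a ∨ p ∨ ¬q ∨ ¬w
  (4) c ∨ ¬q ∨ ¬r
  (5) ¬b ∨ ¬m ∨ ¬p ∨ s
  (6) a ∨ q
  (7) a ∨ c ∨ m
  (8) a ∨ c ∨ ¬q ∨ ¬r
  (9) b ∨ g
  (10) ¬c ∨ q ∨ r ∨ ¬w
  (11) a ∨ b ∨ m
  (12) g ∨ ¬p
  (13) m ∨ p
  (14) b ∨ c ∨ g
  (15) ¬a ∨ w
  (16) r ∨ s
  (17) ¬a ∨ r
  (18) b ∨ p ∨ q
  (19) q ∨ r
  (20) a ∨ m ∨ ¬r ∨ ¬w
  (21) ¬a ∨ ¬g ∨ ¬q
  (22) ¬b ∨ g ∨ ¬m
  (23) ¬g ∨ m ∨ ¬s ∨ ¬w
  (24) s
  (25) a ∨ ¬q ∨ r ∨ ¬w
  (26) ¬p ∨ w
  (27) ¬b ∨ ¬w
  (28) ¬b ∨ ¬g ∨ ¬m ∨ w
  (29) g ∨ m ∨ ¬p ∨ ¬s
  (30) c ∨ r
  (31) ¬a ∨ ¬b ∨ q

Unit clause (s) forces s = True.
Set r = True.
Set q = False.
  then (a ∨ q) forces a = True.
  then (¬a ∨ w) forces w = True.
  then (¬b ∨ ¬w) forces b = False.
  then (b ∨ g) forces g = True.
  then (b ∨ p ∨ q) forces p = True.
  then (¬g ∨ m ∨ ¬s ∨ ¬w) forces m = True.
Set c = False.
All clauses satisfied.

r=T; q=F; a=T; m=T; s=T; b=F; c=F; w=T; p=T; g=T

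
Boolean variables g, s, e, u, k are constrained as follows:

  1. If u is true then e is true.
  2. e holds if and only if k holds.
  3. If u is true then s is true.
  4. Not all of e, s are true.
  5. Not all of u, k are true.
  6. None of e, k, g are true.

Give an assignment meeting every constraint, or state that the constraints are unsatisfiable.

g: False, s: False, e: False, u: False, k: False

  (1) u=F ⇒ e: vacuous ✓
  (2) e=F, k=F — same ✓
  (3) u=F ⇒ s: vacuous ✓
  (4) {e, s}: 0/2 true — not all ✓
  (5) {u, k}: 0/2 true — not all ✓
  (6) {e, k, g}: 0 true — none ✓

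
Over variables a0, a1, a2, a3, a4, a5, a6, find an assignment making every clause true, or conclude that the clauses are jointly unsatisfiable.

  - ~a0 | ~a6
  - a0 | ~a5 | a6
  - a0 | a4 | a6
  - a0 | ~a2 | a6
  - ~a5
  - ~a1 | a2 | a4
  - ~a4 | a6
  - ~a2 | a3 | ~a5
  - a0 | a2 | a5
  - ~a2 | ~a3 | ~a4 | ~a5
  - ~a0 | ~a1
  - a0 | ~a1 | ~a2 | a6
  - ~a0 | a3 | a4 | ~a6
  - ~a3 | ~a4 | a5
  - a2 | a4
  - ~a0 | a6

a0=F, a1=F, a2=T, a3=T, a4=F, a5=F, a6=T

Unit clause (~a5) forces a5 = False.
Try a0 = True:
  (~a0 | ~a6) forces a6 = False.
  clause (~a0 | a6) is falsified — backtrack.
So a0 = False.
  then (a0 | a2 | a5) forces a2 = True.
  then (a0 | ~a2 | a6) forces a6 = True.
Set a1 = False.
Set a3 = True.
  then (~a3 | ~a4 | a5) forces a4 = False.
All clauses satisfied.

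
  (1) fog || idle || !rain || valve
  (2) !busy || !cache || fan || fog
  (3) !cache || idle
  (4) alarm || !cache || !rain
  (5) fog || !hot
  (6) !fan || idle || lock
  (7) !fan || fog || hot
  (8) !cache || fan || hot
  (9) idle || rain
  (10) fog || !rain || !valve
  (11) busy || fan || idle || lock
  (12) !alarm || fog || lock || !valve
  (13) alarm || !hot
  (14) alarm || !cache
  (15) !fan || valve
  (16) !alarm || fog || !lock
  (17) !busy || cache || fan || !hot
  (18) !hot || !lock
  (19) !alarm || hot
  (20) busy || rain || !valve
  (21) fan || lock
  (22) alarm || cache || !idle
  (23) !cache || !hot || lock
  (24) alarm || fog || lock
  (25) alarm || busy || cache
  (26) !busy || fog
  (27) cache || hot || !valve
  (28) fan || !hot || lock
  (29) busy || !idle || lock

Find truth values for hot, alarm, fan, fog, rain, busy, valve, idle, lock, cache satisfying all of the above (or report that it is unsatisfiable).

hot = True; alarm = True; fan = True; fog = True; rain = False; busy = True; valve = True; idle = True; lock = False; cache = False

Set hot = True.
  then (fog || !hot) forces fog = True.
  then (alarm || !hot) forces alarm = True.
  then (!hot || !lock) forces lock = False.
  then (fan || lock) forces fan = True.
  then (!cache || !hot || lock) forces cache = False.
  then (!fan || idle || lock) forces idle = True.
  then (!fan || valve) forces valve = True.
  then (busy || !idle || lock) forces busy = True.
Set rain = False.
All clauses satisfied.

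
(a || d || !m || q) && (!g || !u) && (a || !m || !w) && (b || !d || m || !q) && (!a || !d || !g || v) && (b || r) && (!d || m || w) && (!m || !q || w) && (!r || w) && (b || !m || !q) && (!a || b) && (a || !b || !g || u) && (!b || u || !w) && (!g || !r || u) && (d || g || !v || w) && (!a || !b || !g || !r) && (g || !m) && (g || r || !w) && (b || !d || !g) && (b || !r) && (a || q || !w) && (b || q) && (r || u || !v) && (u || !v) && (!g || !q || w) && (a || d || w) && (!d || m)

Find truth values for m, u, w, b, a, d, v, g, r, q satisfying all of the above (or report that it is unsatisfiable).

Set m = False.
  then (!d || m) forces d = False.
Set u = True.
  then (!g || !u) forces g = False.
Set w = True.
  then (g || r || !w) forces r = True.
  then (b || !r) forces b = True.
Set a = True.
Set v = True.
Set q = True.
All clauses satisfied.

m = False, u = True, w = True, b = True, a = True, d = False, v = True, g = False, r = True, q = True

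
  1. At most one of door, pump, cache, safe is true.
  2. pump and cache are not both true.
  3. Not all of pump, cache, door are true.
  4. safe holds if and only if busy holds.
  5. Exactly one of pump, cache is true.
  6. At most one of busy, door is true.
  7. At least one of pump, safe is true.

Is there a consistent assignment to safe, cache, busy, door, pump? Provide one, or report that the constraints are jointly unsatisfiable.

safe = False, cache = False, busy = False, door = False, pump = True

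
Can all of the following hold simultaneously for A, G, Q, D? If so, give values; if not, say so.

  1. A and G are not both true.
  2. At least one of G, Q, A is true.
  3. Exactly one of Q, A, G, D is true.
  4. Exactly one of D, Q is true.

A: False; G: False; Q: True; D: False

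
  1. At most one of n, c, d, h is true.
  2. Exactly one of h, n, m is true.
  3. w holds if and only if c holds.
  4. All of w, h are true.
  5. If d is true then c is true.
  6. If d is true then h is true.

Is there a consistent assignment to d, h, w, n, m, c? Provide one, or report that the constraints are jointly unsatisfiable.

No satisfying assignment exists.

Case w = True:
  (3) with w=T forces c = True.
  (1) with c=T forces n = False.
  (1) with c=T forces d = False.
  (1) with c=T forces h = False.
  Constraint (4) is violated (h=F) — contradiction.
Case w = False:
  Constraint (4) is violated (w=F) — contradiction.
Both cases fail — unsatisfiable.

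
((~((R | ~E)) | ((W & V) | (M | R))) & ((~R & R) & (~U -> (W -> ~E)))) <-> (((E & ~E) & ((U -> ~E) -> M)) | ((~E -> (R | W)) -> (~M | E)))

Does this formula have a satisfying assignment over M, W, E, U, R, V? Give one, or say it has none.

M = True, W = True, E = False, U = True, R = True, V = False

  ((~((R | ~E)) | ((W & V) | (M | R))) & ((~R & R) & (~U -> (W -> ~E)))) <-> (((E & ~E) & ((U -> ~E) -> M)) | ((~E -> (R | W)) -> (~M | E))) = True
    (~((R | ~E)) | ((W & V) | (M | R))) & ((~R & R) & (~U -> (W -> ~E))) = False
      ~((R | ~E)) | ((W & V) | (M | R)) = True
        ~((R | ~E)) = False
          R | ~E = True
            ~E = True
        (W & V) | (M | R) = True
          W & V = False
          M | R = True
      (~R & R) & (~U -> (W -> ~E)) = False
        ~R & R = False
          ~R = False
        ~U -> (W -> ~E) = True
          ~U = False
          W -> ~E = True
            ~E = True
    ((E & ~E) & ((U -> ~E) -> M)) | ((~E -> (R | W)) -> (~M | E)) = False
      (E & ~E) & ((U -> ~E) -> M) = False
        E & ~E = False
          ~E = True
        (U -> ~E) -> M = True
          U -> ~E = True
            ~E = True
      (~E -> (R | W)) -> (~M | E) = False
        ~E -> (R | W) = True
          ~E = True
          R | W = True
        ~M | E = False
          ~M = False
The formula evaluates to True.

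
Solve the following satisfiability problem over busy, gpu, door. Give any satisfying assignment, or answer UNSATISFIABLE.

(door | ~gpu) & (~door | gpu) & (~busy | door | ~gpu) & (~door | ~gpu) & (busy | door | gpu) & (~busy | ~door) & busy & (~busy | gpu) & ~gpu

Unsatisfiable — no assignment works.

Case busy = True:
  (~busy | ~door) forces door = False.
  (door | ~gpu) forces gpu = False.
  Clause (~busy | gpu) is falsified — contradiction.
Case busy = False:
  Clause (busy) is falsified — contradiction.
Both cases fail, so the formula is unsatisfiable.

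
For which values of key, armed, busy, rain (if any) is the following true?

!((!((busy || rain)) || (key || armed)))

key = False, armed = False, busy = False, rain = True

  !((!((busy || rain)) || (key || armed))) = True
    !((busy || rain)) || (key || armed) = False
      !((busy || rain)) = False
        busy || rain = True
      key || armed = False
The formula evaluates to True.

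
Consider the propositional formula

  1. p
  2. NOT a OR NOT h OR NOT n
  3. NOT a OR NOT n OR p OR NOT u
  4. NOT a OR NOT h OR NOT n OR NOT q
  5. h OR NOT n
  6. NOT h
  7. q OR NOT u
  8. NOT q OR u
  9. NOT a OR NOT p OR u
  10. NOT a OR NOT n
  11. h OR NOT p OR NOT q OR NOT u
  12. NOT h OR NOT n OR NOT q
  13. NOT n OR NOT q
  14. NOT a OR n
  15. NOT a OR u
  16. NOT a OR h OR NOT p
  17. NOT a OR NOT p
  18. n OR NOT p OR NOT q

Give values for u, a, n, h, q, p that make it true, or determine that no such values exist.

u = False, a = False, n = False, h = False, q = False, p = True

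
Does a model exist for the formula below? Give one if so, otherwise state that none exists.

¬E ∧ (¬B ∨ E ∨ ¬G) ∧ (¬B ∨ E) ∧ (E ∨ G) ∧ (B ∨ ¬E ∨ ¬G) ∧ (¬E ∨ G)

G: True, B: False, E: False

Unit clause (¬E) forces E = False.
In (¬B ∨ E) only ¬B is left, so B = False.
In (E ∨ G) only G is left, so G = True.
Check each clause:
  (¬E): ¬E holds.
  (¬B ∨ E ∨ ¬G): ¬B holds.
  (¬B ∨ E): ¬B holds.
  (E ∨ G): G holds.
  (B ∨ ¬E ∨ ¬G): ¬E holds.
  (¬E ∨ G): ¬E holds.
All clauses satisfied.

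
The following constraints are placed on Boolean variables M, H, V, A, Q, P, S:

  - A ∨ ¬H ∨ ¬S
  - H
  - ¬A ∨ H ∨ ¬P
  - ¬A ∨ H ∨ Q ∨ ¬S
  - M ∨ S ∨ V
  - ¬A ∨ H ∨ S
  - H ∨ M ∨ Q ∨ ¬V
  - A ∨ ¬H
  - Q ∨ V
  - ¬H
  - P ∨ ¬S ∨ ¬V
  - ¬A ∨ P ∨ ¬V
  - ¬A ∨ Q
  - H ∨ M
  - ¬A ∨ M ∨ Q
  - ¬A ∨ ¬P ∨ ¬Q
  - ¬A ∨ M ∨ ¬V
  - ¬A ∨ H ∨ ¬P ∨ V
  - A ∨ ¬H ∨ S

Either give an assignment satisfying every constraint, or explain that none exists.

Unsatisfiable — no assignment works.

Case H = True:
  Clause (¬H) is falsified — contradiction.
Case H = False:
  Clause (H) is falsified — contradiction.
Both cases fail, so the formula is unsatisfiable.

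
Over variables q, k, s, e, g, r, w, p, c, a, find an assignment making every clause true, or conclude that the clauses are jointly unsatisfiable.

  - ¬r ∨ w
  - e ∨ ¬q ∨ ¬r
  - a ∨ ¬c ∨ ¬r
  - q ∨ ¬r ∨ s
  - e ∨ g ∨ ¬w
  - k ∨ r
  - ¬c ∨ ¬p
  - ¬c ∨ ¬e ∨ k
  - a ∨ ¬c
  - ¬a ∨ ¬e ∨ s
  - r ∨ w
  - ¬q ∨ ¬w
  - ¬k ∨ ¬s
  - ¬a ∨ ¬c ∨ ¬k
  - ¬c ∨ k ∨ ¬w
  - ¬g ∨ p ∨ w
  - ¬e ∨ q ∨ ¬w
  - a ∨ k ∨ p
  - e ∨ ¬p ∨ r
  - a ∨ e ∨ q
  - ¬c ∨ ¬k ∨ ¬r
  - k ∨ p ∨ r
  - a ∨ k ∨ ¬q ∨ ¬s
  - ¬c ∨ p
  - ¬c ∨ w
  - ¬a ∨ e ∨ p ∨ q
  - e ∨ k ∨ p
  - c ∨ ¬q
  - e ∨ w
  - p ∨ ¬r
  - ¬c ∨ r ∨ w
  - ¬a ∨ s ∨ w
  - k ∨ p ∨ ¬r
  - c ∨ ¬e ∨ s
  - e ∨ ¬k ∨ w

Set q = False.
Set k = False.
  then (k ∨ r) forces r = True.
  then (p ∨ ¬r) forces p = True.
  then (¬r ∨ w) forces w = True.
  then (q ∨ ¬r ∨ s) forces s = True.
  then (¬c ∨ ¬p) forces c = False.
  then (¬e ∨ q ∨ ¬w) forces e = False.
  then (a ∨ e ∨ q) forces a = True.
  then (e ∨ g ∨ ¬w) forces g = True.
All clauses satisfied.

q = False, k = False, s = True, e = False, g = True, r = True, w = True, p = True, c = False, a = True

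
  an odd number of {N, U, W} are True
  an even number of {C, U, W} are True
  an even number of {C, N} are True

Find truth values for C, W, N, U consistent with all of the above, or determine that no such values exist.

Unsatisfiable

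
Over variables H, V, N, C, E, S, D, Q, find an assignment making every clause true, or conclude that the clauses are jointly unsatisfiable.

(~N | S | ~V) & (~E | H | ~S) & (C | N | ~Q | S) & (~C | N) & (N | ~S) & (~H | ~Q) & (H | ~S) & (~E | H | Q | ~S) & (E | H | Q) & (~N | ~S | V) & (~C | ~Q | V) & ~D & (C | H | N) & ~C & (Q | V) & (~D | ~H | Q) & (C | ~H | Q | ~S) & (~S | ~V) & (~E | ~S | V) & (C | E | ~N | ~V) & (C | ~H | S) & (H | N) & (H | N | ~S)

Unit clause (~D) forces D = False.
Unit clause (~C) forces C = False.
Try H = True:
  (~H | ~Q) forces Q = False.
  (Q | V) forces V = True.
  (C | ~H | Q | ~S) forces S = False.
  clause (C | ~H | S) is falsified — backtrack.
So H = False.
  then (H | ~S) forces S = False.
  then (C | H | N) forces N = True.
  then (~N | S | ~V) forces V = False.
  then (Q | V) forces Q = True.
Set E = True.
All clauses satisfied.

H=F, V=F, N=T, C=F, E=T, S=F, D=F, Q=T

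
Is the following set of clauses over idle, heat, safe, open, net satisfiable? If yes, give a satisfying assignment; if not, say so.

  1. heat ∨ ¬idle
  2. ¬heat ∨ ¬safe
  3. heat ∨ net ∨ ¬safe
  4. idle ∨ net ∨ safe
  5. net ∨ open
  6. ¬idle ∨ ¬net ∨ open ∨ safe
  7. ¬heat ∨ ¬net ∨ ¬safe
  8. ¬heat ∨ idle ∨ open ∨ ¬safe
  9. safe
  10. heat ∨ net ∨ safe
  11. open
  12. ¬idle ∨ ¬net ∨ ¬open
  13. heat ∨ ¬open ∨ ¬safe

Case open = True:
  (safe) forces safe = True.
  (¬heat ∨ ¬safe) forces heat = False.
  Clause (heat ∨ ¬open ∨ ¬safe) is falsified — contradiction.
Case open = False:
  Clause (open) is falsified — contradiction.
Both cases fail, so the formula is unsatisfiable.

No satisfying assignment exists.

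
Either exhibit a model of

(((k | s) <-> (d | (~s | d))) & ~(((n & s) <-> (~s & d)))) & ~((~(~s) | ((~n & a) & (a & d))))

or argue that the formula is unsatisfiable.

k: True, s: False, d: True, n: True, a: False

  ((k | s) <-> (d | (~s | d))) & ~(((n & s) <-> (~s & d))) = True
    (k | s) <-> (d | (~s | d)) = True
      k | s = True
      d | (~s | d) = True
        ~s | d = True
          ~s = True
    ~(((n & s) <-> (~s & d))) = True
      (n & s) <-> (~s & d) = False
        n & s = False
        ~s & d = True
          ~s = True
  ~((~(~s) | ((~n & a) & (a & d)))) = True
    ~(~s) | ((~n & a) & (a & d)) = False
      ~(~s) = False
        ~s = True
      (~n & a) & (a & d) = False
        ~n & a = False
          ~n = False
        a & d = False
Both conjuncts True, so the formula holds.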